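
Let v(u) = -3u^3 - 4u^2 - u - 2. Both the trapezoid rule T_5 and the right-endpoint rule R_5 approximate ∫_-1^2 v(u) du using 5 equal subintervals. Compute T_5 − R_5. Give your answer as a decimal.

12.6

T_5 = -32.28.
R_5 = -44.88.
T_5 − R_5 = 12.6.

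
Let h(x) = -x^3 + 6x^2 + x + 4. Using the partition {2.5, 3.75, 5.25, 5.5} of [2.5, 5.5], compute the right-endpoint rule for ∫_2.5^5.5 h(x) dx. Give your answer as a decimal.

Subinterval widths: 1.25, 1.5, 0.25.
Right endpoints: 3.75, 5.25, 5.5.
h(3.75) = 39.390625, h(5.25) = 29.921875, h(5.5) = 24.625.
Sum = Σ Δx_i · h(x_i).
Sum = 100.27734375.

100.27734375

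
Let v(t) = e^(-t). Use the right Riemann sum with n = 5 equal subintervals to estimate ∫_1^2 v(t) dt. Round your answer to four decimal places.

Δt = (2 − 1)/5 = 0.2.
Right endpoints: 1.2, 1.4, 1.6, 1.8, 2.
v(1.2) ≈ 0.3012, v(1.4) ≈ 0.2466, v(1.6) ≈ 0.2019, v(1.8) ≈ 0.1653, v(2) ≈ 0.1353.
Sum = Δt · [v(1.2) + v(1.4) + v(1.6) + v(1.8) + v(2)].
Sum ≈ 0.2101.

0.2101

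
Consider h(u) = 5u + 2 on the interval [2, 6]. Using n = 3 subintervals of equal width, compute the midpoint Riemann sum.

Δu = (6 − 2)/3 = 4/3.
Midpoints: 8/3, 4, 16/3.
h(8/3) = 46/3, h(4) = 22, h(16/3) = 86/3.
Sum = Δu · [h(8/3) + h(4) + h(16/3)].
Sum = 88.

88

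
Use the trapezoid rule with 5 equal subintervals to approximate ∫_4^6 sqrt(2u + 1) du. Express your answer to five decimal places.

Δu = (6 − 4)/5 = 0.4.
f(4) ≈ 3.00000, f(4.4) ≈ 3.13050, f(4.8) ≈ 3.25576, f(5.2) ≈ 3.37639, f(5.6) ≈ 3.49285, f(6) ≈ 3.60555.
T_5 = (Δu/2)·[f(u_0) + 2f(u_1) + ... + 2f(u_{4}) + f(u_5)].
Sum ≈ 6.62331.

6.62331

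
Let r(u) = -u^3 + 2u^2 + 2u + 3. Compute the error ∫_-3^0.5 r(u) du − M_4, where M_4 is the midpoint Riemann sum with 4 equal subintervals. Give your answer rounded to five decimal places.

1.28402

Exact integral: ∫_-3^0.5 r(u) du ≈ 40.0677083.
M_4 ≈ 38.7836914.
Error ≈ 40.0677083 − 38.7836914 ≈ 1.28402.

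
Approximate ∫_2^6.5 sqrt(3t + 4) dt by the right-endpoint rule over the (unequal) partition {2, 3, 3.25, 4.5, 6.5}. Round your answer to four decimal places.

19.4571

Subinterval widths: 1, 0.25, 1.25, 2.
Right endpoints: 3, 3.25, 4.5, 6.5.
f(3) ≈ 3.6056, f(3.25) ≈ 3.7081, f(4.5) ≈ 4.1833, f(6.5) ≈ 4.8477.
Sum = Σ Δt_i · f(t_i).
Sum ≈ 19.4571.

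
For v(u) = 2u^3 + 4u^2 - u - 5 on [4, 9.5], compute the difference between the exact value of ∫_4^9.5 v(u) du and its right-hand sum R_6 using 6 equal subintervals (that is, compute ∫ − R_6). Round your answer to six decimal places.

-895.140914

Exact integral: ∫_4^9.5 v(u) du ≈ 4937.73958333.
R_6 ≈ 5832.88049769.
Error ≈ 4937.73958333 − 5832.88049769 ≈ -895.140914.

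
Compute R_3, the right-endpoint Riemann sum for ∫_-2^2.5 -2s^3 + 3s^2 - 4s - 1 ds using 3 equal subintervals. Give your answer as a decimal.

-38.25

Δs = (2.5 − (-2))/3 = 1.5.
Right endpoints: -0.5, 1, 2.5.
f(-0.5) = 2, f(1) = -4, f(2.5) = -23.5.
Sum = Δs · [f(-0.5) + f(1) + f(2.5)].
Sum = -38.25.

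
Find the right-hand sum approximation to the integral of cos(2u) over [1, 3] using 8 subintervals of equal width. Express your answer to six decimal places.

-0.409882

Δu = (3 − 1)/8 = 0.25.
Right endpoints: 1.25, 1.5, 1.75, 2, 2.25, 2.5, 2.75, 3.
f(1.25) ≈ -0.801144, f(1.5) ≈ -0.989992, f(1.75) ≈ -0.936457, f(2) ≈ -0.653644, f(2.25) ≈ -0.210796, f(2.5) ≈ 0.283662, f(2.75) ≈ 0.708670, f(3) ≈ 0.960170.
Sum = Δu · [f(1.25) + f(1.5) + f(1.75) + ...].
Sum ≈ -0.409882.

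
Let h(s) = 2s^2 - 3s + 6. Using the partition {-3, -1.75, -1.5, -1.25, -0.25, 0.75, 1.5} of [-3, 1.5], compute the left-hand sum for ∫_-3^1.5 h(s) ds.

Subinterval widths: 1.25, 0.25, 0.25, 1, 1, 0.75.
Left endpoints: -3, -1.75, -1.5, -1.25, -0.25, 0.75.
h(-3) = 33, h(-1.75) = 17.375, h(-1.5) = 15, h(-1.25) = 12.875, h(-0.25) = 6.875, h(0.75) = 4.875.
Sum = Σ Δs_i · h(s_i).
Sum = 72.75.

72.75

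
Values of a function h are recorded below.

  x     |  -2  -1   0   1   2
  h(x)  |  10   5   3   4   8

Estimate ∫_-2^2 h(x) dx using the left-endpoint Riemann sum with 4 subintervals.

Δx = 1.
Sum = 1·[10 + 5 + 3 + 4] = 22.

22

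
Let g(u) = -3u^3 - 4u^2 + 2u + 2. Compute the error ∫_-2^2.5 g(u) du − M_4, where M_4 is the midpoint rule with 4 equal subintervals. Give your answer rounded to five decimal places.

Exact integral: ∫_-2^2.5 g(u) du = -37.546875.
M_4 ≈ -34.5805664.
Error ≈ -37.546875 − (-34.5805664) ≈ -2.96631.

-2.96631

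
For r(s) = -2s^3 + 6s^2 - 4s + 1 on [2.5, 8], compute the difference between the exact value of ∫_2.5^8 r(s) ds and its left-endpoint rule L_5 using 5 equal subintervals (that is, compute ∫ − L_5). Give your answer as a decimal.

-339.25375

Exact integral: ∫_2.5^8 r(s) ds = -1145.71875.
L_5 = -806.465.
Error = -1145.71875 − (-806.465) = -339.25375.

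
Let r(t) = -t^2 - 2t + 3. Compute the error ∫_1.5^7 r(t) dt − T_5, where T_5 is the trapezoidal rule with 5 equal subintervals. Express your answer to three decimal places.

1.109

Exact integral: ∫_1.5^7 r(t) dt ≈ -143.45833.
T_5 = -144.5675.
Error ≈ -143.45833 − (-144.5675) ≈ 1.109.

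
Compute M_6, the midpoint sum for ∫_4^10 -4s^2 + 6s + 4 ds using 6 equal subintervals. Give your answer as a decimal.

-970

Δs = (10 − 4)/6 = 1.
Midpoints: 4.5, 5.5, 6.5, 7.5, 8.5, 9.5.
f(4.5) = -50, f(5.5) = -84, f(6.5) = -126, f(7.5) = -176, f(8.5) = -234, f(9.5) = -300.
Sum = Δs · [f(4.5) + f(5.5) + f(6.5) + ...].
Sum = -970.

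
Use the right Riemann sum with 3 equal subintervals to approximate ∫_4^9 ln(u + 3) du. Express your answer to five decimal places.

11.63294

Δu = (9 − 4)/3 = 5/3.
Right endpoints: 17/3, 22/3, 9.
f(17/3) ≈ 2.15948, f(22/3) ≈ 2.33537, f(9) ≈ 2.48491.
Sum = Δu · [f(17/3) + f(22/3) + f(9)].
Sum ≈ 11.63294.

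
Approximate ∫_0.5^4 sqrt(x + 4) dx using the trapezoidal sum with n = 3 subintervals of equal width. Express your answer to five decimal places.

Δx = (4 − 0.5)/3 = 7/6.
f(0.5) ≈ 2.12132, f(5/3) ≈ 2.38048, f(17/6) ≈ 2.61406, f(4) ≈ 2.82843.
T_3 = (Δx/2)·[f(x_0) + 2f(x_1) + 2f(x_2) + f(x_3)].
Sum ≈ 8.71432.

8.71432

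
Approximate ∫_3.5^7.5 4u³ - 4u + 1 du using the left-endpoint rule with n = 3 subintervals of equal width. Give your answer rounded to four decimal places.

Δu = (7.5 − 3.5)/3 = 4/3.
Left endpoints: 3.5, 29/6, 37/6.
f(3.5) = 158.5, f(29/6) = 23399/54, f(37/6) = 49375/54.
Sum = Δu · [f(3.5) + f(29/6) + f(37/6)].
Sum ≈ 2008.2222.

2008.2222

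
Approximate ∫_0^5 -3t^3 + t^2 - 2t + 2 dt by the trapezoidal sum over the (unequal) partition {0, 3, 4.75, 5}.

-528.703125

Subinterval widths: 3, 1.75, 0.25.
f(0) = 2, f(3) = -76, f(4.75) = -306.453125, f(5) = -358.
On each subinterval the trapezoid contributes (Δt_i/2)·[f(t_{i-1}) + f(t_i)].
Sum = -528.703125.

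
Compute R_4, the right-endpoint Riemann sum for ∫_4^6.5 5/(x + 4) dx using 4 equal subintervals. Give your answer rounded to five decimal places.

Δx = (6.5 − 4)/4 = 0.625.
Right endpoints: 4.625, 5.25, 5.875, 6.5.
f(4.625) = 40/69, f(5.25) = 20/37, f(5.875) = 40/79, f(6.5) = 10/21.
Sum = Δx · [f(4.625) + f(5.25) + f(5.875) + f(6.5)].
Sum ≈ 1.31423.

1.31423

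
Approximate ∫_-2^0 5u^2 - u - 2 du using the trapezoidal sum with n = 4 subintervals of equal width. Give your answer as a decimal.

Δu = (0 − (-2))/4 = 0.5.
f(-2) = 20, f(-1.5) = 10.75, f(-1) = 4, f(-0.5) = -0.25, f(0) = -2.
T_4 = (Δu/2)·[f(u_0) + 2f(u_1) + 2f(u_2) + 2f(u_3) + f(u_4)].
Sum = 11.75.

11.75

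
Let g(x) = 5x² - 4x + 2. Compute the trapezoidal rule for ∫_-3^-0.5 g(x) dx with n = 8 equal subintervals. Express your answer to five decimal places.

Δx = (-0.5 − (-3))/8 = 0.3125.
g(-3) = 59, g(-2.6875) = 48.86328125, g(-2.375) = 39.703125, g(-2.0625) = 31.51953125, g(-1.75) = 24.3125, g(-1.4375) = 18.08203125, g(-1.125) = 12.828125, g(-0.8125) = 8.55078125, g(-0.5) = 5.25.
T_8 = (Δx/2)·[g(x_0) + 2g(x_1) + ... + 2g(x_{7}) + g(x_8)].
Sum ≈ 67.49512.

67.49512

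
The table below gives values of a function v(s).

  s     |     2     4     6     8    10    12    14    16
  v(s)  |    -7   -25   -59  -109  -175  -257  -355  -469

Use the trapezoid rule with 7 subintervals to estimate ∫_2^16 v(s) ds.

-2436

Δs = 2.
T_7 = (2/2)·[(-7) + 2·(-25) + 2·(-59) + 2·(-109) + 2·(-175) + 2·(-257) + 2·(-355) + (-469)] = -2436.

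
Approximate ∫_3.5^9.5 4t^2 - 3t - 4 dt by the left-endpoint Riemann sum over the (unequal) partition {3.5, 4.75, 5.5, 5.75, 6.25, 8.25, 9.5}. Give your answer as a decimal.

749.125

Subinterval widths: 1.25, 0.75, 0.25, 0.5, 2, 1.25.
Left endpoints: 3.5, 4.75, 5.5, 5.75, 6.25, 8.25.
f(3.5) = 34.5, f(4.75) = 72, f(5.5) = 100.5, f(5.75) = 111, f(6.25) = 133.5, f(8.25) = 243.5.
Sum = Σ Δt_i · f(t_i).
Sum = 749.125.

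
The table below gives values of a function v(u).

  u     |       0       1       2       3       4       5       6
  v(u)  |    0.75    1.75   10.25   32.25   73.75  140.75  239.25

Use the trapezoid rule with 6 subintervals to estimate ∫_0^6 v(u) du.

Δu = 1.
T_6 = (1/2)·[0.75 + 2·1.75 + 2·10.25 + 2·32.25 + 2·73.75 + 2·140.75 + 239.25] = 378.75.

378.75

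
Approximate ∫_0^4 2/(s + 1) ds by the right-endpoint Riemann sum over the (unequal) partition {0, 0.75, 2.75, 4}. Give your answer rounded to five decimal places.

Subinterval widths: 0.75, 2, 1.25.
Right endpoints: 0.75, 2.75, 4.
f(0.75) = 8/7, f(2.75) = 8/15, f(4) = 0.4.
Sum = Σ Δs_i · f(s_i).
Sum ≈ 2.42381.

2.42381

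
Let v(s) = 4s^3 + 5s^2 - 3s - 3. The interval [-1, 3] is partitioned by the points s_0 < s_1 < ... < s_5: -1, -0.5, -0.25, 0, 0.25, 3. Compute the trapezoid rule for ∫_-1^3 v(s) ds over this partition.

Subinterval widths: 0.5, 0.25, 0.25, 0.25, 2.75.
v(-1) = 1, v(-0.5) = -0.75, v(-0.25) = -2, v(0) = -3, v(0.25) = -3.375, v(3) = 141.
On each subinterval the trapezoid contributes (Δs_i/2)·[v(s_{i-1}) + v(s_i)].
Sum = 187.53125.

187.53125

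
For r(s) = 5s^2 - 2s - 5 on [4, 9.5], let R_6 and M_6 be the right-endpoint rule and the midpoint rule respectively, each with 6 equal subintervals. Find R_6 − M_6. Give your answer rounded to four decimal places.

170.8915

R_6 ≈ 1389.507523.
M_6 ≈ 1218.616030.
R_6 − M_6 ≈ 170.8915.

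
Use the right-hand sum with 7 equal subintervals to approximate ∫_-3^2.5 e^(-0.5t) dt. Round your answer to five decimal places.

6.84990

Δt = (2.5 − (-3))/7 = 11/14.
Right endpoints: -31/14, -10/7, -9/14, 1/7, 13/14, 12/7, 2.5.
f(-31/14) ≈ 3.02570, f(-10/7) ≈ 2.04273, f(-9/14) ≈ 1.37910, f(1/7) ≈ 0.93106, f(13/14) ≈ 0.62858, f(12/7) ≈ 0.42437, f(2.5) ≈ 0.28650.
Sum = Δt · [f(-31/14) + f(-10/7) + f(-9/14) + ...].
Sum ≈ 6.84990.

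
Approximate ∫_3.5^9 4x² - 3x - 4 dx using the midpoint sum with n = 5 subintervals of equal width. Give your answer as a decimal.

Δx = (9 − 3.5)/5 = 1.1.
Midpoints: 4.05, 5.15, 6.25, 7.35, 8.45.
f(4.05) = 49.46, f(5.15) = 86.64, f(6.25) = 133.5, f(7.35) = 190.04, f(8.45) = 256.26.
Sum = Δx · [f(4.05) + f(5.15) + f(6.25) + f(7.35) + f(8.45)].
Sum = 787.49.

787.49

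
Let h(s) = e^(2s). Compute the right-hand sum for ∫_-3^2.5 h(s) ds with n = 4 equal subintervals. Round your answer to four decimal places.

Δs = (2.5 − (-3))/4 = 1.375.
Right endpoints: -1.625, -0.25, 1.125, 2.5.
h(-1.625) ≈ 0.0388, h(-0.25) ≈ 0.6065, h(1.125) ≈ 9.4877, h(2.5) ≈ 148.4132.
Sum = Δs · [h(-1.625) + h(-0.25) + h(1.125) + h(2.5)].
Sum ≈ 218.0010.

218.0010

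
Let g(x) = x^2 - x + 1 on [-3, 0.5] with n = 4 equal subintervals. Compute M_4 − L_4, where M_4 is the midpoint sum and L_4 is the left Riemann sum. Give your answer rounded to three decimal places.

-6.029

M_4 ≈ 16.69336.
L_4 = 22.72265625.
M_4 − L_4 ≈ -6.029.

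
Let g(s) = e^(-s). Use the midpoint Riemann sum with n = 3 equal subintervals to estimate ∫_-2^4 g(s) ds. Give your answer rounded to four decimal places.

6.2719

Δs = (4 − (-2))/3 = 2.
Midpoints: -1, 1, 3.
g(-1) ≈ 2.7183, g(1) ≈ 0.3679, g(3) ≈ 0.0498.
Sum = Δs · [g(-1) + g(1) + g(3)].
Sum ≈ 6.2719.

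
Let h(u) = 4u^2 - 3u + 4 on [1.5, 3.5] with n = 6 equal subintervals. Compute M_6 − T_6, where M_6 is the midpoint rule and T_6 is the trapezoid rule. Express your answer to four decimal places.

-0.2222

M_6 ≈ 45.592593.
T_6 ≈ 45.814815.
M_6 − T_6 ≈ -0.2222.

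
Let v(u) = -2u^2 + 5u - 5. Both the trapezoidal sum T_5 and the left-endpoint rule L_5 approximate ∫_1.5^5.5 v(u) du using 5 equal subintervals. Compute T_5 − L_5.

T_5 = -59.52.
L_5 = -45.12.
T_5 − L_5 = -14.4.

-14.4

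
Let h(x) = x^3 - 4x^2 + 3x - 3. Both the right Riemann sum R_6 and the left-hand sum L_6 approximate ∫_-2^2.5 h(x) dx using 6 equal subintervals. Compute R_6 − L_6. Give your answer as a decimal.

21.09375

R_6 = -26.68359375.
L_6 = -47.77734375.
R_6 − L_6 = 21.09375.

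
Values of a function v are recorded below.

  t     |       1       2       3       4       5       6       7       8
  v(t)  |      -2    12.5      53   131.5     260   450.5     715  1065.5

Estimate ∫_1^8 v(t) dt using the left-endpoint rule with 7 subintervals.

1620.5

Δt = 1.
Sum = 1·[(-2) + 12.5 + 53 + 131.5 + 260 + 450.5 + 715] = 1620.5.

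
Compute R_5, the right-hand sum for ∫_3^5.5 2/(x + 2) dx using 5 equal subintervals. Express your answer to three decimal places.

0.779

Δx = (5.5 − 3)/5 = 0.5.
Right endpoints: 3.5, 4, 4.5, 5, 5.5.
f(3.5) = 4/11, f(4) = 1/3, f(4.5) = 4/13, f(5) = 2/7, f(5.5) = 4/15.
Sum = Δx · [f(3.5) + f(4) + f(4.5) + f(5) + f(5.5)].
Sum ≈ 0.779.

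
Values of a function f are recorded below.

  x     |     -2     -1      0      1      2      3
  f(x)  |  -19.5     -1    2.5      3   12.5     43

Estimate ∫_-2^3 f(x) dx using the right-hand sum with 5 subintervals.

Δx = 1.
Sum = 1·[(-1) + 2.5 + 3 + 12.5 + 43] = 60.

60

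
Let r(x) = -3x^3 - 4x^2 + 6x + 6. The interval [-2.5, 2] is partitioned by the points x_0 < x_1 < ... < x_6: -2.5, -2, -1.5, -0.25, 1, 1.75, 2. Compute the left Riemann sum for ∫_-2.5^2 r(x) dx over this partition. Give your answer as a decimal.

11.2578125

Subinterval widths: 0.5, 0.5, 1.25, 1.25, 0.75, 0.25.
Left endpoints: -2.5, -2, -1.5, -0.25, 1, 1.75.
r(-2.5) = 12.875, r(-2) = 2, r(-1.5) = -1.875, r(-0.25) = 4.296875, r(1) = 5, r(1.75) = -11.828125.
Sum = Σ Δx_i · r(x_i).
Sum = 11.2578125.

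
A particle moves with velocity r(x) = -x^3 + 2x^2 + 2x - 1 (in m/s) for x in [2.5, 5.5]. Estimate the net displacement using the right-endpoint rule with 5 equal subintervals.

Δx = (5.5 − 2.5)/5 = 0.6.
Right endpoints: 3.1, 3.7, 4.3, 4.9, 5.5.
r(3.1) = -5.371, r(3.7) = -16.873, r(4.3) = -34.927, r(4.9) = -60.829, r(5.5) = -95.875.
Sum = Δx · [r(3.1) + r(3.7) + r(4.3) + r(4.9) + r(5.5)].
Sum = -128.325.

-128.325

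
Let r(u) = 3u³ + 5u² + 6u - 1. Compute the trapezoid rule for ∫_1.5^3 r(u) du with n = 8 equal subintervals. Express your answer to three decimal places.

Δu = (3 − 1.5)/8 = 0.1875.
r(1.5) = 29.375, r(1.6875) = 154745/4096, r(1.875) = 24373/512, r(2.0625) = 241523/4096, r(2.25) = 71.984375, r(2.4375) = 355445/4096, r(2.625) = 52975/512, r(2.8125) = 500399/4096, r(3) = 143.
T_8 = (Δu/2)·[r(u_0) + 2r(u_1) + ... + 2r(u_{7}) + r(u_8)].
Sum ≈ 115.300.

115.300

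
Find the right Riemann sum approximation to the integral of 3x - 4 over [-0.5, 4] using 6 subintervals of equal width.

Δx = (4 − (-0.5))/6 = 0.75.
Right endpoints: 0.25, 1, 1.75, 2.5, 3.25, 4.
f(0.25) = -3.25, f(1) = -1, f(1.75) = 1.25, f(2.5) = 3.5, f(3.25) = 5.75, f(4) = 8.
Sum = Δx · [f(0.25) + f(1) + f(1.75) + ...].
Sum = 10.6875.

10.6875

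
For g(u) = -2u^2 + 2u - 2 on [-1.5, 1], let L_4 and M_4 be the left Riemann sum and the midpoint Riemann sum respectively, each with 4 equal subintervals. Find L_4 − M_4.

L_4 = -11.8359375.
M_4 = -9.00390625.
L_4 − M_4 = -2.83203125.

-2.83203125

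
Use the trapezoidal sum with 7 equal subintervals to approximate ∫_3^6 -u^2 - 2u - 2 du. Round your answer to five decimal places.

Δu = (6 − 3)/7 = 3/7.
f(3) = -17, f(24/7) = -1010/49, f(27/7) = -1205/49, f(30/7) = -1418/49, f(33/7) = -1649/49, f(36/7) = -1898/49, f(39/7) = -2165/49, f(6) = -50.
T_7 = (Δu/2)·[f(u_0) + 2f(u_1) + ... + 2f(u_{6}) + f(u_7)].
Sum ≈ -96.09184.

-96.09184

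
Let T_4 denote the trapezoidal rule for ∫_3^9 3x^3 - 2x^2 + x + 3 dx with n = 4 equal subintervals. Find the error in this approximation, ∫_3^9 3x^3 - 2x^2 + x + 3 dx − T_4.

Exact integral: ∫_3^9 f(x) dx = 4446.
T_4 = 4563.
Error = 4446 − 4563 = -117.

-117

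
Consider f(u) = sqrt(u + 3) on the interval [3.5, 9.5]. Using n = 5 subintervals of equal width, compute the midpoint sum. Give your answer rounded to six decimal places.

Δu = (9.5 − 3.5)/5 = 1.2.
Midpoints: 4.1, 5.3, 6.5, 7.7, 8.9.
f(4.1) ≈ 2.664583, f(5.3) ≈ 2.880972, f(6.5) ≈ 3.082207, f(7.7) ≈ 3.271085, f(8.9) ≈ 3.449638.
Sum = Δu · [f(4.1) + f(5.3) + f(6.5) + f(7.7) + f(8.9)].
Sum ≈ 18.418182.

18.418182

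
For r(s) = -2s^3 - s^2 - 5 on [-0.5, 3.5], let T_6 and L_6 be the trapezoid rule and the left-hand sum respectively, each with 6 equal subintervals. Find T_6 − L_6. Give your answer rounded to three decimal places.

-32.667

T_6 ≈ -112.29630.
L_6 ≈ -79.62963.
T_6 − L_6 ≈ -32.667.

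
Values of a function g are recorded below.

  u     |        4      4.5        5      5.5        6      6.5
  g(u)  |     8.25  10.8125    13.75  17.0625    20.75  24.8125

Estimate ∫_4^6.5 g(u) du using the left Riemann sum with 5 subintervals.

35.3125

Δu = 0.5.
Sum = 0.5·[8.25 + 10.8125 + 13.75 + 17.0625 + 20.75] = 35.3125.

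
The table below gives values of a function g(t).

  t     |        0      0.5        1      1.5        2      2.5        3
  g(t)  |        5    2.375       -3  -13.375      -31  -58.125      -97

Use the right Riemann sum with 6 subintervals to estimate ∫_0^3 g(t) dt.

-100.0625

Δt = 0.5.
Sum = 0.5·[2.375 + (-3) + (-13.375) + (-31) + (-58.125) + (-97)] = -100.0625.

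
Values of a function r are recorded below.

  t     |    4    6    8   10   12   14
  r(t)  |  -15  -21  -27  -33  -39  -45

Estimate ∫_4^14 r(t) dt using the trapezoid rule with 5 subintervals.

Δt = 2.
T_5 = (2/2)·[(-15) + 2·(-21) + 2·(-27) + 2·(-33) + 2·(-39) + (-45)] = -300.

-300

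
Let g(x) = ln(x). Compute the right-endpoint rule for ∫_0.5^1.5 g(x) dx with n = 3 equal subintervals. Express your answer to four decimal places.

Δx = (1.5 − 0.5)/3 = 1/3.
Right endpoints: 5/6, 7/6, 1.5.
g(5/6) ≈ -0.1823, g(7/6) ≈ 0.1542, g(1.5) ≈ 0.4055.
Sum = Δx · [g(5/6) + g(7/6) + g(1.5)].
Sum ≈ 0.1258.

0.1258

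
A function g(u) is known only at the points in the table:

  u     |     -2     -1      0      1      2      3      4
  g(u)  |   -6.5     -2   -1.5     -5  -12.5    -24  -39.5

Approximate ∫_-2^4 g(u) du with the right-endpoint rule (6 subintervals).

-84.5

Δu = 1.
Sum = 1·[(-2) + (-1.5) + (-5) + (-12.5) + (-24) + (-39.5)] = -84.5.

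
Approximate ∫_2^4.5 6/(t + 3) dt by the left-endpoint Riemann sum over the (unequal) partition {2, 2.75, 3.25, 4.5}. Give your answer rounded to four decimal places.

Subinterval widths: 0.75, 0.5, 1.25.
Left endpoints: 2, 2.75, 3.25.
f(2) = 1.2, f(2.75) = 24/23, f(3.25) = 0.96.
Sum = Σ Δt_i · f(t_i).
Sum ≈ 2.6217.

2.6217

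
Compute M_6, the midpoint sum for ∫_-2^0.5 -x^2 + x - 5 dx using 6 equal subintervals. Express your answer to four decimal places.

Δx = (0.5 − (-2))/6 = 5/12.
Midpoints: -43/24, -1.375, -23/24, -13/24, -0.125, 7/24.
f(-43/24) = -5761/576, f(-1.375) = -8.265625, f(-23/24) = -3961/576, f(-13/24) = -3361/576, f(-0.125) = -5.140625, f(7/24) = -2761/576.
Sum = Δx · [f(-43/24) + f(-1.375) + f(-23/24) + ...].
Sum ≈ -17.0472.

-17.0472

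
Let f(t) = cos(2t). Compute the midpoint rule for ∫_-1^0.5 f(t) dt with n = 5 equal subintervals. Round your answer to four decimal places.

0.8887

Δt = (0.5 − (-1))/5 = 0.3.
Midpoints: -0.85, -0.55, -0.25, 0.05, 0.35.
f(-0.85) ≈ -0.1288, f(-0.55) ≈ 0.4536, f(-0.25) ≈ 0.8776, f(0.05) ≈ 0.9950, f(0.35) ≈ 0.7648.
Sum = Δt · [f(-0.85) + f(-0.55) + f(-0.25) + f(0.05) + f(0.35)].
Sum ≈ 0.8887.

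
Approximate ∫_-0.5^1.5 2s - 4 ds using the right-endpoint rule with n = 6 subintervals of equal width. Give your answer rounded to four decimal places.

Δs = (1.5 − (-0.5))/6 = 1/3.
Right endpoints: -1/6, 1/6, 0.5, 5/6, 7/6, 1.5.
f(-1/6) = -13/3, f(1/6) = -11/3, f(0.5) = -3, f(5/6) = -7/3, f(7/6) = -5/3, f(1.5) = -1.
Sum = Δs · [f(-1/6) + f(1/6) + f(0.5) + ...].
Sum ≈ -5.3333.

-5.3333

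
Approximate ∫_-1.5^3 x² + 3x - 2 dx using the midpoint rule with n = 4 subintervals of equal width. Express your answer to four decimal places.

10.7754

Δx = (3 − (-1.5))/4 = 1.125.
Midpoints: -0.9375, 0.1875, 1.3125, 2.4375.
f(-0.9375) = -3.93359375, f(0.1875) = -1.40234375, f(1.3125) = 3.66015625, f(2.4375) = 11.25390625.
Sum = Δx · [f(-0.9375) + f(0.1875) + f(1.3125) + f(2.4375)].
Sum ≈ 10.7754.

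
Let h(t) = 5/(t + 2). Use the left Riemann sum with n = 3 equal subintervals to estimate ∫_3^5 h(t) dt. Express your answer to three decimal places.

1.781

Δt = (5 − 3)/3 = 2/3.
Left endpoints: 3, 11/3, 13/3.
h(3) = 1, h(11/3) = 15/17, h(13/3) = 15/19.
Sum = Δt · [h(3) + h(11/3) + h(13/3)].
Sum ≈ 1.781.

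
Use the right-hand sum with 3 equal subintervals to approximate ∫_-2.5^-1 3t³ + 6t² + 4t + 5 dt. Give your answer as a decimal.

1.6875

Δt = (-1 − (-2.5))/3 = 0.5.
Right endpoints: -2, -1.5, -1.
f(-2) = -3, f(-1.5) = 2.375, f(-1) = 4.
Sum = Δt · [f(-2) + f(-1.5) + f(-1)].
Sum = 1.6875.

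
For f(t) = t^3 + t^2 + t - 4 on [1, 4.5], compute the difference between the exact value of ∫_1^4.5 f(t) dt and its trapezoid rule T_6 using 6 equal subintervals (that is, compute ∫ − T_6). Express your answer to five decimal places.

-1.83608

Exact integral: ∫_1^4.5 f(t) dt ≈ 127.9322917.
T_6 ≈ 129.7683738.
Error ≈ 127.9322917 − 129.7683738 ≈ -1.83608.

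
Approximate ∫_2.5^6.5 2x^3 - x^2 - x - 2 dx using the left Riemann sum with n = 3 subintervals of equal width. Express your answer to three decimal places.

Δx = (6.5 − 2.5)/3 = 4/3.
Left endpoints: 2.5, 23/6, 31/6.
f(2.5) = 20.5, f(23/6) = 4975/54, f(31/6) = 13067/54.
Sum = Δx · [f(2.5) + f(23/6) + f(31/6)].
Sum ≈ 472.815.

472.815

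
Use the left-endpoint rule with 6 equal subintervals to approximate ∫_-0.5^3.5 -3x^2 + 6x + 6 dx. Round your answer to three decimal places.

20.111

Δx = (3.5 − (-0.5))/6 = 2/3.
Left endpoints: -0.5, 1/6, 5/6, 1.5, 13/6, 17/6.
f(-0.5) = 2.25, f(1/6) = 83/12, f(5/6) = 107/12, f(1.5) = 8.25, f(13/6) = 59/12, f(17/6) = -13/12.
Sum = Δx · [f(-0.5) + f(1/6) + f(5/6) + ...].
Sum ≈ 20.111.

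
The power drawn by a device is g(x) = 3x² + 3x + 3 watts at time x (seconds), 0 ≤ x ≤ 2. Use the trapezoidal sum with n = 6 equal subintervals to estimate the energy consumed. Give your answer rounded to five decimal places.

20.11111

Δx = (2 − 0)/6 = 1/3.
g(0) = 3, g(1/3) = 13/3, g(2/3) = 19/3, g(1) = 9, g(4/3) = 37/3, g(5/3) = 49/3, g(2) = 21.
T_6 = (Δx/2)·[g(x_0) + 2g(x_1) + ... + 2g(x_{5}) + g(x_6)].
Sum ≈ 20.11111.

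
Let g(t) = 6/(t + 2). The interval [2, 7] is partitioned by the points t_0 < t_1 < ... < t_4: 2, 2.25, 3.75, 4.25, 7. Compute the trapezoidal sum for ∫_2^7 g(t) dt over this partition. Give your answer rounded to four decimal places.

Subinterval widths: 0.25, 1.5, 0.5, 2.75.
g(2) = 1.5, g(2.25) = 24/17, g(3.75) = 24/23, g(4.25) = 0.96, g(7) = 2/3.
On each subinterval the trapezoid contributes (Δt_i/2)·[g(t_{i-1}) + g(t_i)].
Sum ≈ 4.9429.

4.9429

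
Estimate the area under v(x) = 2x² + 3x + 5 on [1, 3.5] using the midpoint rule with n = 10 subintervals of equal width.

Δx = (3.5 − 1)/10 = 0.25.
Midpoints: 1.125, 1.375, 1.625, 1.875, 2.125, 2.375, 2.625, 2.875, 3.125, 3.375.
v(1.125) = 10.90625, v(1.375) = 12.90625, v(1.625) = 15.15625, v(1.875) = 17.65625, v(2.125) = 20.40625, v(2.375) = 23.40625, v(2.625) = 26.65625, v(2.875) = 30.15625, v(3.125) = 33.90625, v(3.375) = 37.90625.
Sum = Δx · [v(1.125) + v(1.375) + v(1.625) + ...].
Sum = 57.265625.

57.265625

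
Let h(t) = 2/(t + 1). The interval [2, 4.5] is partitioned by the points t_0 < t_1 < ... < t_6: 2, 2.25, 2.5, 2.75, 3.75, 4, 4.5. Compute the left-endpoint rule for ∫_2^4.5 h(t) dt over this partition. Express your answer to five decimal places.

1.30197

Subinterval widths: 0.25, 0.25, 0.25, 1, 0.25, 0.5.
Left endpoints: 2, 2.25, 2.5, 2.75, 3.75, 4.
h(2) = 2/3, h(2.25) = 8/13, h(2.5) = 4/7, h(2.75) = 8/15, h(3.75) = 8/19, h(4) = 0.4.
Sum = Σ Δt_i · h(t_i).
Sum ≈ 1.30197.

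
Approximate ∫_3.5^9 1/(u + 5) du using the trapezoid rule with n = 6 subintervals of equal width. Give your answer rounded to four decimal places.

0.4996

Δu = (9 − 3.5)/6 = 11/12.
f(3.5) = 2/17, f(53/12) = 12/113, f(16/3) = 3/31, f(6.25) = 4/45, f(43/6) = 6/73, f(97/12) = 12/157, f(9) = 1/14.
T_6 = (Δu/2)·[f(u_0) + 2f(u_1) + ... + 2f(u_{5}) + f(u_6)].
Sum ≈ 0.4996.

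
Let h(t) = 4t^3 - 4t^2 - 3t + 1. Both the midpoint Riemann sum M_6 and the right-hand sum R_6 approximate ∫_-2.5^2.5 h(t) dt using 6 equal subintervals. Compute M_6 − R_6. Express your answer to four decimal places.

M_6 ≈ -35.509259.
R_6 ≈ 6.851852.
M_6 − R_6 ≈ -42.3611.

-42.3611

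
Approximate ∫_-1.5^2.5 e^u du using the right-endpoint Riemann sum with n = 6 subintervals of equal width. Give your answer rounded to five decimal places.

Δu = (2.5 − (-1.5))/6 = 2/3.
Right endpoints: -5/6, -1/6, 0.5, 7/6, 11/6, 2.5.
f(-5/6) ≈ 0.43460, f(-1/6) ≈ 0.84648, f(0.5) ≈ 1.64872, f(7/6) ≈ 3.21127, f(11/6) ≈ 6.25470, f(2.5) ≈ 12.18249.
Sum = Δu · [f(-5/6) + f(-1/6) + f(0.5) + ...].
Sum ≈ 16.38551.

16.38551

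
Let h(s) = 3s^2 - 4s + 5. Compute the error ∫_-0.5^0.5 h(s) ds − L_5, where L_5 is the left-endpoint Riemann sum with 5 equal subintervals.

Exact integral: ∫_-0.5^0.5 h(s) ds = 5.25.
L_5 = 5.67.
Error = 5.25 − 5.67 = -0.42.

-0.42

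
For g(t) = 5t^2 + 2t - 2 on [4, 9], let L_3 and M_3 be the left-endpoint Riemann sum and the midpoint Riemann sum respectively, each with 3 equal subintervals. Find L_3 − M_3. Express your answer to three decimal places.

-261.806

L_3 ≈ 895.74074.
M_3 ≈ 1157.54630.
L_3 − M_3 ≈ -261.806.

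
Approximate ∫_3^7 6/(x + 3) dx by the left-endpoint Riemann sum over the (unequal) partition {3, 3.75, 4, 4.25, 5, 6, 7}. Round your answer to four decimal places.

3.2239

Subinterval widths: 0.75, 0.25, 0.25, 0.75, 1, 1.
Left endpoints: 3, 3.75, 4, 4.25, 5, 6.
f(3) = 1, f(3.75) = 8/9, f(4) = 6/7, f(4.25) = 24/29, f(5) = 0.75, f(6) = 2/3.
Sum = Σ Δx_i · f(x_i).
Sum ≈ 3.2239.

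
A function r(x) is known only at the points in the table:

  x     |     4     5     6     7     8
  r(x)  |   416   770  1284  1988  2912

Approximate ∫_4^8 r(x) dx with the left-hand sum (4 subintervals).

4458

Δx = 1.
Sum = 1·[416 + 770 + 1284 + 1988] = 4458.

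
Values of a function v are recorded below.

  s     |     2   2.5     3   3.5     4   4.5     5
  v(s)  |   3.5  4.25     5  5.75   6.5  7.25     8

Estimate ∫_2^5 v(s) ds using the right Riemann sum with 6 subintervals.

18.375

Δs = 0.5.
Sum = 0.5·[4.25 + 5 + 5.75 + 6.5 + 7.25 + 8] = 18.375.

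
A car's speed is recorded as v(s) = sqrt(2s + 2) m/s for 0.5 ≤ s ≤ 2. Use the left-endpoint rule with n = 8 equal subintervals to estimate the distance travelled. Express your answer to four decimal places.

3.0992

Δs = (2 − 0.5)/8 = 0.1875.
Left endpoints: 0.5, 0.6875, 0.875, 1.0625, 1.25, 1.4375, 1.625, 1.8125.
v(0.5) ≈ 1.7321, v(0.6875) ≈ 1.8371, v(0.875) ≈ 1.9365, v(1.0625) ≈ 2.0310, v(1.25) ≈ 2.1213, v(1.4375) ≈ 2.2079, v(1.625) ≈ 2.2913, v(1.8125) ≈ 2.3717.
Sum = Δs · [v(0.5) + v(0.6875) + v(0.875) + ...].
Sum ≈ 3.0992.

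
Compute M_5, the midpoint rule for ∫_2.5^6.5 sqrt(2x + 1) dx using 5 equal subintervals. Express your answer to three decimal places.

12.566

Δx = (6.5 − 2.5)/5 = 0.8.
Midpoints: 2.9, 3.7, 4.5, 5.3, 6.1.
f(2.9) ≈ 2.608, f(3.7) ≈ 2.898, f(4.5) ≈ 3.162, f(5.3) ≈ 3.406, f(6.1) ≈ 3.633.
Sum = Δx · [f(2.9) + f(3.7) + f(4.5) + f(5.3) + f(6.1)].
Sum ≈ 12.566.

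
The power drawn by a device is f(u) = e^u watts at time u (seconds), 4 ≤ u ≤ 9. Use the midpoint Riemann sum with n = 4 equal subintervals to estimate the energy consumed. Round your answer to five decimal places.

7547.42985

Δu = (9 − 4)/4 = 1.25.
Midpoints: 4.625, 5.875, 7.125, 8.375.
f(4.625) ≈ 102.00277, f(5.875) ≈ 356.02466, f(7.125) ≈ 1242.64817, f(8.375) ≈ 4337.26828.
Sum = Δu · [f(4.625) + f(5.875) + f(7.125) + f(8.375)].
Sum ≈ 7547.42985.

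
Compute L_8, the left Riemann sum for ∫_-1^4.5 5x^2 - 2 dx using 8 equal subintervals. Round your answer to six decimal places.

Δx = (4.5 − (-1))/8 = 0.6875.
Left endpoints: -1, -0.3125, 0.375, 1.0625, 1.75, 2.4375, 3.125, 3.8125.
f(-1) = 3, f(-0.3125) = -1.51171875, f(0.375) = -1.296875, f(1.0625) = 3.64453125, f(1.75) = 13.3125, f(2.4375) = 27.70703125, f(3.125) = 46.828125, f(3.8125) = 70.67578125.
Sum = Δx · [f(-1) + f(-0.3125) + f(0.375) + ...].
Sum ≈ 111.622070.

111.622070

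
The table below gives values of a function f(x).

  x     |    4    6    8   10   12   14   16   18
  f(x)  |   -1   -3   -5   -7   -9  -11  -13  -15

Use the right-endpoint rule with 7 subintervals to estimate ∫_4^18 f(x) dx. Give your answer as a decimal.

Δx = 2.
Sum = 2·[(-3) + (-5) + (-7) + (-9) + (-11) + (-13) + (-15)] = -126.

-126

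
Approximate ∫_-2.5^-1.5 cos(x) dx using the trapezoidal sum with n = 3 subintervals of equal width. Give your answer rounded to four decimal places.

Δx = (-1.5 − (-2.5))/3 = 1/3.
f(-2.5) ≈ -0.8011, f(-13/6) ≈ -0.5612, f(-11/6) ≈ -0.2595, f(-1.5) ≈ 0.0707.
T_3 = (Δx/2)·[f(x_0) + 2f(x_1) + 2f(x_2) + f(x_3)].
Sum ≈ -0.3953.

-0.3953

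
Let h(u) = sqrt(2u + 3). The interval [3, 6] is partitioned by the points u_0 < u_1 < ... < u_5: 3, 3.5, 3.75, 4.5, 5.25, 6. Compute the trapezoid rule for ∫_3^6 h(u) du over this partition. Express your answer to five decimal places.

Subinterval widths: 0.5, 0.25, 0.75, 0.75, 0.75.
h(3) ≈ 3.00000, h(3.5) ≈ 3.16228, h(3.75) ≈ 3.24037, h(4.5) ≈ 3.46410, h(5.25) ≈ 3.67423, h(6) ≈ 3.87298.
On each subinterval the trapezoid contributes (Δu_i/2)·[h(u_{i-1}) + h(u_i)].
Sum ≈ 10.36216.

10.36216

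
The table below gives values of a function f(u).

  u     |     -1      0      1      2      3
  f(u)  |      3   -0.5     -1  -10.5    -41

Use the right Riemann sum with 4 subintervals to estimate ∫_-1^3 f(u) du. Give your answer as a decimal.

Δu = 1.
Sum = 1·[(-0.5) + (-1) + (-10.5) + (-41)] = -53.

-53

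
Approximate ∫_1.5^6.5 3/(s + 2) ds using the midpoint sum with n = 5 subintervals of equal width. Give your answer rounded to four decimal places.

Δs = (6.5 − 1.5)/5 = 1.
Midpoints: 2, 3, 4, 5, 6.
f(2) = 0.75, f(3) = 0.6, f(4) = 0.5, f(5) = 3/7, f(6) = 0.375.
Sum = Δs · [f(2) + f(3) + f(4) + f(5) + f(6)].
Sum ≈ 2.6536.

2.6536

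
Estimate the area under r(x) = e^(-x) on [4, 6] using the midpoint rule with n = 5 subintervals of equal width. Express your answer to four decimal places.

Δx = (6 − 4)/5 = 0.4.
Midpoints: 4.2, 4.6, 5, 5.4, 5.8.
r(4.2) ≈ 0.0150, r(4.6) ≈ 0.0101, r(5) ≈ 0.0067, r(5.4) ≈ 0.0045, r(5.8) ≈ 0.0030.
Sum = Δx · [r(4.2) + r(4.6) + r(5) + r(5.4) + r(5.8)].
Sum ≈ 0.0157.

0.0157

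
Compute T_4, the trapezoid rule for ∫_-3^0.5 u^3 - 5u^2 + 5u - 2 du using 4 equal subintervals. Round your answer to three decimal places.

Δu = (0.5 − (-3))/4 = 0.875.
f(-3) = -89, f(-2.125) = -22937/512, f(-1.25) = -18.015625, f(-0.375) = -2371/512, f(0.5) = -0.625.
T_4 = (Δu/2)·[f(u_0) + 2f(u_1) + 2f(u_2) + 2f(u_3) + f(u_4)].
Sum ≈ -98.226.

-98.226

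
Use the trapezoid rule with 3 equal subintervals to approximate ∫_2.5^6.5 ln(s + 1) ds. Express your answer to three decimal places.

Δs = (6.5 − 2.5)/3 = 4/3.
f(2.5) ≈ 1.253, f(23/6) ≈ 1.576, f(31/6) ≈ 1.819, f(6.5) ≈ 2.015.
T_3 = (Δs/2)·[f(s_0) + 2f(s_1) + 2f(s_2) + f(s_3)].
Sum ≈ 6.705.

6.705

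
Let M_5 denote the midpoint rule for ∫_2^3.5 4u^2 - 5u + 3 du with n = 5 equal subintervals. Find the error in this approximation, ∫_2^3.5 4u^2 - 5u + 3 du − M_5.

Exact integral: ∫_2^3.5 f(u) du = 30.375.
M_5 = 30.33.
Error = 30.375 − 30.33 = 0.045.

0.045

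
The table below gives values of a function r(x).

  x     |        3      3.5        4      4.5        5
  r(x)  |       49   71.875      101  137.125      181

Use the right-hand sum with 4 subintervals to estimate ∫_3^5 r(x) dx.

Δx = 0.5.
Sum = 0.5·[71.875 + 101 + 137.125 + 181] = 245.5.

245.5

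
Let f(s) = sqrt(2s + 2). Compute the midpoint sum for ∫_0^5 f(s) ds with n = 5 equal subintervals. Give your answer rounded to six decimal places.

Δs = (5 − 0)/5 = 1.
Midpoints: 0.5, 1.5, 2.5, 3.5, 4.5.
f(0.5) ≈ 1.732051, f(1.5) ≈ 2.236068, f(2.5) ≈ 2.645751, f(3.5) ≈ 3.000000, f(4.5) ≈ 3.316625.
Sum = Δs · [f(0.5) + f(1.5) + f(2.5) + f(3.5) + f(4.5)].
Sum ≈ 12.930495.

12.930495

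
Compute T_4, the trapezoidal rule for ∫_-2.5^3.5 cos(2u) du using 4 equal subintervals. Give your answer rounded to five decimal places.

Δu = (3.5 − (-2.5))/4 = 1.5.
f(-2.5) ≈ 0.28366, f(-1) ≈ -0.41615, f(0.5) ≈ 0.54030, f(2) ≈ -0.65364, f(3.5) ≈ 0.75390.
T_4 = (Δu/2)·[f(u_0) + 2f(u_1) + 2f(u_2) + 2f(u_3) + f(u_4)].
Sum ≈ -0.01606.

-0.01606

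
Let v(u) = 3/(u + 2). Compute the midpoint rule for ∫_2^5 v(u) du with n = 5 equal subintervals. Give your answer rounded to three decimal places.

1.677

Δu = (5 − 2)/5 = 0.6.
Midpoints: 2.3, 2.9, 3.5, 4.1, 4.7.
v(2.3) = 30/43, v(2.9) = 30/49, v(3.5) = 6/11, v(4.1) = 30/61, v(4.7) = 30/67.
Sum = Δu · [v(2.3) + v(2.9) + v(3.5) + v(4.1) + v(4.7)].
Sum ≈ 1.677.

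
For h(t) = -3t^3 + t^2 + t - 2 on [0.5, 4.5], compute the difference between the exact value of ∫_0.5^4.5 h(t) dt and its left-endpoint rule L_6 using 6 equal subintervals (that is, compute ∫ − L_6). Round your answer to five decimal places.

-76.62963

Exact integral: ∫_0.5^4.5 h(t) dt ≈ -275.1666667.
L_6 ≈ -198.5370370.
Error ≈ -275.1666667 − (-198.5370370) ≈ -76.62963.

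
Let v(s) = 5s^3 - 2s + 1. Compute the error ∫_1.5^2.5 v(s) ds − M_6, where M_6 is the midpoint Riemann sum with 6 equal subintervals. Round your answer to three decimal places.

0.069

Exact integral: ∫_1.5^2.5 v(s) ds = 39.5.
M_6 ≈ 39.43056.
Error ≈ 39.5 − 39.43056 ≈ 0.069.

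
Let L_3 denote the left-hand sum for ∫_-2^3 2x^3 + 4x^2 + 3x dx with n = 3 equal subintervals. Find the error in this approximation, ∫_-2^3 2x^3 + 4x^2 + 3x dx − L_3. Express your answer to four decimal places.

Exact integral: ∫_-2^3 f(x) dx ≈ 86.666667.
L_3 ≈ 15.370370.
Error ≈ 86.666667 − 15.370370 ≈ 71.2963.

71.2963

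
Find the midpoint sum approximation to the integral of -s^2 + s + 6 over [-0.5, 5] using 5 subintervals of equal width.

4.22125

Δs = (5 − (-0.5))/5 = 1.1.
Midpoints: 0.05, 1.15, 2.25, 3.35, 4.45.
f(0.05) = 6.0475, f(1.15) = 5.8275, f(2.25) = 3.1875, f(3.35) = -1.8725, f(4.45) = -9.3525.
Sum = Δs · [f(0.05) + f(1.15) + f(2.25) + f(3.35) + f(4.45)].
Sum = 4.22125.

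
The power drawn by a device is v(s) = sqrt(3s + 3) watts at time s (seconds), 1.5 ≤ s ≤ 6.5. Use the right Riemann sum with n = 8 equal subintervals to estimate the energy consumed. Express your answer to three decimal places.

19.772

Δs = (6.5 − 1.5)/8 = 0.625.
Right endpoints: 2.125, 2.75, 3.375, 4, 4.625, 5.25, 5.875, 6.5.
v(2.125) ≈ 3.062, v(2.75) ≈ 3.354, v(3.375) ≈ 3.623, v(4) ≈ 3.873, v(4.625) ≈ 4.108, v(5.25) ≈ 4.330, v(5.875) ≈ 4.541, v(6.5) ≈ 4.743.
Sum = Δs · [v(2.125) + v(2.75) + v(3.375) + ...].
Sum ≈ 19.772.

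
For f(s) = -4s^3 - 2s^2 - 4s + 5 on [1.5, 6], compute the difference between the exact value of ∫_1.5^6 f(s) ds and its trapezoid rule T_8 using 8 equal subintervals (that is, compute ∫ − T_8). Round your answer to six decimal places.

11.153320

Exact integral: ∫_1.5^6 f(s) ds = -1477.6875.
T_8 ≈ -1488.84082031.
Error ≈ -1477.6875 − (-1488.84082031) ≈ 11.153320.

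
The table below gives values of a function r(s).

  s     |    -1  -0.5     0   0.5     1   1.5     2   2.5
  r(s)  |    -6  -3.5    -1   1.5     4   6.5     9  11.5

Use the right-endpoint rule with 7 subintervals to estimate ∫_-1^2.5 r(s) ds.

14

Δs = 0.5.
Sum = 0.5·[(-3.5) + (-1) + 1.5 + 4 + 6.5 + 9 + 11.5] = 14.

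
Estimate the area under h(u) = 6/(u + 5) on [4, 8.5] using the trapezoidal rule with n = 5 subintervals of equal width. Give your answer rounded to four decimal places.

2.4356

Δu = (8.5 − 4)/5 = 0.9.
h(4) = 2/3, h(4.9) = 20/33, h(5.8) = 5/9, h(6.7) = 20/39, h(7.6) = 10/21, h(8.5) = 4/9.
T_5 = (Δu/2)·[h(u_0) + 2h(u_1) + ... + 2h(u_{4}) + h(u_5)].
Sum ≈ 2.4356.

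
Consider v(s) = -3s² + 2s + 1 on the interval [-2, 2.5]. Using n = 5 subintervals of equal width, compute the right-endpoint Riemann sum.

-17.685

Δs = (2.5 − (-2))/5 = 0.9.
Right endpoints: -1.1, -0.2, 0.7, 1.6, 2.5.
v(-1.1) = -4.83, v(-0.2) = 0.48, v(0.7) = 0.93, v(1.6) = -3.48, v(2.5) = -12.75.
Sum = Δs · [v(-1.1) + v(-0.2) + v(0.7) + v(1.6) + v(2.5)].
Sum = -17.685.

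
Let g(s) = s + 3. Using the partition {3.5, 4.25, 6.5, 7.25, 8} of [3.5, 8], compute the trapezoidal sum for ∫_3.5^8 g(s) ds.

Subinterval widths: 0.75, 2.25, 0.75, 0.75.
g(3.5) = 6.5, g(4.25) = 7.25, g(6.5) = 9.5, g(7.25) = 10.25, g(8) = 11.
On each subinterval the trapezoid contributes (Δs_i/2)·[g(s_{i-1}) + g(s_i)].
Sum = 39.375.

39.375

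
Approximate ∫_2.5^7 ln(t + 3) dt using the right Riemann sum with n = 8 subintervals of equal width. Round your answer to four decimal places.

9.3157

Δt = (7 − 2.5)/8 = 0.5625.
Right endpoints: 3.0625, 3.625, 4.1875, 4.75, 5.3125, 5.875, 6.4375, 7.
f(3.0625) ≈ 1.8021, f(3.625) ≈ 1.8909, f(4.1875) ≈ 1.9723, f(4.75) ≈ 2.0477, f(5.3125) ≈ 2.1178, f(5.875) ≈ 2.1832, f(6.4375) ≈ 2.2447, f(7) ≈ 2.3026.
Sum = Δt · [f(3.0625) + f(3.625) + f(4.1875) + ...].
Sum ≈ 9.3157.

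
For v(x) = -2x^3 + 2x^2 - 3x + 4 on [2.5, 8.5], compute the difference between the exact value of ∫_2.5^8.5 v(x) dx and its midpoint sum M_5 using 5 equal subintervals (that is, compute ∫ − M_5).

-22.32

Exact integral: ∫_2.5^8.5 v(x) dx = -2266.5.
M_5 = -2244.18.
Error = -2266.5 − (-2244.18) = -22.32.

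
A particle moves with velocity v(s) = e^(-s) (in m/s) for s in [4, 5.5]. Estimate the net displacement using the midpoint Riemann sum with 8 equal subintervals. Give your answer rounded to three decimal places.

0.014

Δs = (5.5 − 4)/8 = 0.1875.
Midpoints: 4.09375, 4.28125, 4.46875, 4.65625, 4.84375, 5.03125, 5.21875, 5.40625.
v(4.09375) ≈ 0.017, v(4.28125) ≈ 0.014, v(4.46875) ≈ 0.011, v(4.65625) ≈ 0.010, v(4.84375) ≈ 0.008, v(5.03125) ≈ 0.007, v(5.21875) ≈ 0.005, v(5.40625) ≈ 0.004.
Sum = Δs · [v(4.09375) + v(4.28125) + v(4.46875) + ...].
Sum ≈ 0.014.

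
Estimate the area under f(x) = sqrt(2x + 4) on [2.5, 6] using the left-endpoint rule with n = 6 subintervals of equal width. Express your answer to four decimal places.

12.0393

Δx = (6 − 2.5)/6 = 7/12.
Left endpoints: 2.5, 37/12, 11/3, 4.25, 29/6, 65/12.
f(2.5) ≈ 3.0000, f(37/12) ≈ 3.1885, f(11/3) ≈ 3.3665, f(4.25) ≈ 3.5355, f(29/6) ≈ 3.6968, f(65/12) ≈ 3.8514.
Sum = Δx · [f(2.5) + f(37/12) + f(11/3) + ...].
Sum ≈ 12.0393.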